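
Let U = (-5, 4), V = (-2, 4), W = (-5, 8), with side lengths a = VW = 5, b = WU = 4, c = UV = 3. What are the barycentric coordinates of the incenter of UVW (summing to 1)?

(5/12, 1/3, 1/4)

The incenter has barycentric coordinates proportional to the opposite side lengths: (5 : 4 : 3).
Normalizing by 5+4+3 = 12 gives (5/12, 1/3, 1/4).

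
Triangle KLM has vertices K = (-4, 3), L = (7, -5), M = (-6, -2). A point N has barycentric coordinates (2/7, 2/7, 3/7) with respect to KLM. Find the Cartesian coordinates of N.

(-12/7, -10/7)

N = (2/7)·K + (2/7)·L + (3/7)·M.
x-coordinate: (2/7)·(-4) + (2/7)·7 + (3/7)·(-6) = -12/7.
y-coordinate: (2/7)·3 + (2/7)·(-5) + (3/7)·(-2) = -10/7.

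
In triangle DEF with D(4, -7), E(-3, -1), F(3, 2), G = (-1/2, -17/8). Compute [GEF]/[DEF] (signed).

1/4

[DEF] = ½·(4·(-1−2) + (-3)·(2−(-7)) + 3·(-7−(-1))) = ½·(-12 − 27 − 18) = -57/2.
[GEF] = ½·((-1/2)·(-1−2) + (-3)·(2−(-17/8)) + 3·(-17/8−(-1))) = ½·(3/2 − 99/8 − 27/8) = -57/8, so the ratio is (-57/8)/(-57/2) = 1/4.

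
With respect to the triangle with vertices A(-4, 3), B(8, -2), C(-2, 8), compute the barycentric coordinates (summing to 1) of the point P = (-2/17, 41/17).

(9/17, 5/17, 3/17)

Signed area of the reference triangle: [ABC] = ½·((-4)·(-2−8) + 8·(8−3) + (-2)·(3−(-2))) = ½·(40 + 40 − 10) = 35.
[PBC] = ½·((-2/17)·(-2−8) + 8·(8−(41/17)) + (-2)·(41/17−(-2))) = ½·(20/17 + 760/17 − 150/17) = 315/17, so the A-coordinate is (315/17)/35 = 9/17.
[APC] = ½·((-4)·(41/17−8) + (-2/17)·(8−3) + (-2)·(3−(41/17))) = ½·(380/17 − 10/17 − 20/17) = 175/17, so the B-coordinate is 5/17.
[ABP] = ½·((-4)·(-2−(41/17)) + 8·(41/17−3) + (-2/17)·(3−(-2))) = ½·(300/17 − 80/17 − 10/17) = 105/17, so the C-coordinate is 3/17.
Check: 9/17 + 5/17 + 3/17 = 1.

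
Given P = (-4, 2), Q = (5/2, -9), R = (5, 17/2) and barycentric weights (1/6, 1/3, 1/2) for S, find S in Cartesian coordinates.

(8/3, 19/12)

S = (1/6)·P + (1/3)·Q + (1/2)·R.
x-coordinate: (1/6)·(-4) + (1/3)·(5/2) + (1/2)·5 = 8/3.
y-coordinate: (1/6)·2 + (1/3)·(-9) + (1/2)·(17/2) = 19/12.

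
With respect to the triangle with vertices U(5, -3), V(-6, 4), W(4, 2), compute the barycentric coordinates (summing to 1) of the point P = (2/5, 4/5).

(2/5, 2/5, 1/5)

Signed area of the reference triangle: [UVW] = ½·(5·(4−2) + (-6)·(2−(-3)) + 4·(-3−4)) = ½·(10 − 30 − 28) = -24.
[PVW] = ½·((2/5)·(4−2) + (-6)·(2−(4/5)) + 4·(4/5−4)) = ½·(4/5 − 36/5 − 64/5) = -48/5, so the U-coordinate is (-48/5)/(-24) = 2/5.
[UPW] = ½·(5·(4/5−2) + (2/5)·(2−(-3)) + 4·(-3−(4/5))) = ½·(-6 + 2 − 76/5) = -48/5, so the V-coordinate is 2/5.
[UVP] = ½·(5·(4−(4/5)) + (-6)·(4/5−(-3)) + (2/5)·(-3−4)) = ½·(16 − 114/5 − 14/5) = -24/5, so the W-coordinate is 1/5.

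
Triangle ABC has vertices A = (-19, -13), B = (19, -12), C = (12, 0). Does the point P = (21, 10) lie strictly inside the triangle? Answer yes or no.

no

Barycentric coordinates of P: (-178/463, -193/463, 834/463).
The three coordinates are negative, negative, positive; a point is interior exactly when all three are positive.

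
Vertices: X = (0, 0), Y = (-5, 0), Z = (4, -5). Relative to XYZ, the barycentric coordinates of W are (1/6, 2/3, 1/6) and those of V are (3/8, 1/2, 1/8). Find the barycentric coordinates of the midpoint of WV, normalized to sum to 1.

Since both coordinate triples sum to 1, the midpoint's barycentrics are the componentwise average.
(1/6+3/8)/2 = 13/48; similarly 7/12 and 7/48.

(13/48, 7/12, 7/48)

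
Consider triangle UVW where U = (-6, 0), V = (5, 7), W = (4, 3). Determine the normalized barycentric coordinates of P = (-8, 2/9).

(11/9, 2/9, -4/9)

Signed area of the reference triangle: [UVW] = ½·((-6)·(7−3) + 5·(3−0) + 4·(0−7)) = ½·(-24 + 15 − 28) = -37/2.
[PVW] = ½·((-8)·(7−3) + 5·(3−(2/9)) + 4·(2/9−7)) = ½·(-32 + 125/9 − 244/9) = -407/18, so the U-coordinate is (-407/18)/(-37/2) = 11/9.
[UPW] = ½·((-6)·(2/9−3) + (-8)·(3−0) + 4·(0−(2/9))) = ½·(50/3 − 24 − 8/9) = -37/9, so the V-coordinate is 2/9.
[UVP] = ½·((-6)·(7−(2/9)) + 5·(2/9−0) + (-8)·(0−7)) = ½·(-122/3 + 10/9 + 56) = 74/9, so the W-coordinate is -4/9.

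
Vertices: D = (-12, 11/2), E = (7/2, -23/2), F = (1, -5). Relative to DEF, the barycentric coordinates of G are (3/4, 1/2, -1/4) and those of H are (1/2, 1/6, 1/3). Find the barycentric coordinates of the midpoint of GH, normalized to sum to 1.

Since both coordinate triples sum to 1, the midpoint's barycentrics are the componentwise average.
(3/4+1/2)/2 = 5/8; similarly 1/3 and 1/24.

(5/8, 1/3, 1/24)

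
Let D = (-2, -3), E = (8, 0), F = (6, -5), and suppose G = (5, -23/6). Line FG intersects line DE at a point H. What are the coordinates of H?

Barycentric coordinates of G with respect to DEF: (1/6, 1/6, 2/3).
On side DE the F-coordinate is zero; dropping G's F-weight 2/3 and renormalizing the remaining 1/6 : 1/6 gives weights 1/2, 1/2 on D, E.
H = (1/2)·(-2, -3) + (1/2)·(8, 0) = (3, -3/2).

(3, -3/2)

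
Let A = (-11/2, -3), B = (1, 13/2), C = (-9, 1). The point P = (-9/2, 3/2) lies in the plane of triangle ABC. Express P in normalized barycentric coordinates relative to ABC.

(1/3, 1/3, 1/3)

Signed area of the reference triangle: [ABC] = ½·((-11/2)·(13/2−1) + 1·(1−(-3)) + (-9)·(-3−(13/2))) = ½·(-121/4 + 4 + 171/2) = 237/8.
[PBC] = ½·((-9/2)·(13/2−1) + 1·(1−(3/2)) + (-9)·(3/2−(13/2))) = ½·(-99/4 − 1/2 + 45) = 79/8, so the A-coordinate is (79/8)/(237/8) = 1/3.
[APC] = ½·((-11/2)·(3/2−1) + (-9/2)·(1−(-3)) + (-9)·(-3−(3/2))) = ½·(-11/4 − 18 + 81/2) = 79/8, so the B-coordinate is 1/3.
[ABP] = ½·((-11/2)·(13/2−(3/2)) + 1·(3/2−(-3)) + (-9/2)·(-3−(13/2))) = ½·(-55/2 + 9/2 + 171/4) = 79/8, so the C-coordinate is 1/3.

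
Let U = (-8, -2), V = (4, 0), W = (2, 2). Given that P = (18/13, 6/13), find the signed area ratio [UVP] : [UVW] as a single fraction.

[UVW] = ½·((-8)·(0−2) + 4·(2−(-2)) + 2·(-2−0)) = ½·(16 + 16 − 4) = 14.
[UVP] = ½·((-8)·(0−(6/13)) + 4·(6/13−(-2)) + (18/13)·(-2−0)) = ½·(48/13 + 128/13 − 36/13) = 70/13, so the ratio is (70/13)/14 = 5/13.

5/13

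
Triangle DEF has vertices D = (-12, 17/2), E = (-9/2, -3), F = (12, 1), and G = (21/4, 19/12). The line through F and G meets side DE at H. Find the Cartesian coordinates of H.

(-33/4, 11/4)

Barycentric coordinates of G with respect to DEF: (1/6, 1/6, 2/3).
On side DE the F-coordinate is zero; dropping G's F-weight 2/3 and renormalizing the remaining 1/6 : 1/6 gives weights 1/2, 1/2 on D, E.
H = (1/2)·(-12, 17/2) + (1/2)·(-9/2, -3) = (-33/4, 11/4).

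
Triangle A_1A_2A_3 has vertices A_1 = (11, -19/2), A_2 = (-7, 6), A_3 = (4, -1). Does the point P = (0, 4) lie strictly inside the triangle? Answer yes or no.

no

Barycentric coordinates of P: (-54/89, -2/89, 145/89).
The three coordinates are negative, negative, positive; a point is interior exactly when all three are positive.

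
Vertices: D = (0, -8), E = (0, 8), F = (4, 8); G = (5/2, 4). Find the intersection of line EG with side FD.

Barycentric coordinates of G with respect to DEF: (1/4, 1/8, 5/8).
On side FD the E-coordinate is zero; dropping G's E-weight 1/8 and renormalizing the remaining 5/8 : 1/4 gives weights 5/7, 2/7 on F, D.
H = (5/7)·(4, 8) + (2/7)·(0, -8) = (20/7, 24/7).

(20/7, 24/7)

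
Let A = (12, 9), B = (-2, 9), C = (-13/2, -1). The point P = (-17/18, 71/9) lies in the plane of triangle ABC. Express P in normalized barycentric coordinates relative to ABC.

(1/9, 7/9, 1/9)

Signed area of the reference triangle: [ABC] = ½·(12·(9−(-1)) + (-2)·(-1−9) + (-13/2)·(9−9)) = ½·(120 + 20 + 0) = 70.
[PBC] = ½·((-17/18)·(9−(-1)) + (-2)·(-1−(71/9)) + (-13/2)·(71/9−9)) = ½·(-85/9 + 160/9 + 65/9) = 70/9, so the A-coordinate is (70/9)/70 = 1/9.
[APC] = ½·(12·(71/9−(-1)) + (-17/18)·(-1−9) + (-13/2)·(9−(71/9))) = ½·(320/3 + 85/9 − 65/9) = 490/9, so the B-coordinate is 7/9.
[ABP] = ½·(12·(9−(71/9)) + (-2)·(71/9−9) + (-17/18)·(9−9)) = ½·(40/3 + 20/9 + 0) = 70/9, so the C-coordinate is 1/9.
Check: 1/9 + 7/9 + 1/9 = 1.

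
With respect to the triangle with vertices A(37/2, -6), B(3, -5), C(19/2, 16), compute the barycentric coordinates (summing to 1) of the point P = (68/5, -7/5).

Signed area of the reference triangle: [ABC] = ½·((37/2)·(-5−16) + 3·(16−(-6)) + (19/2)·(-6−(-5))) = ½·(-777/2 + 66 − 19/2) = -166.
[PBC] = ½·((68/5)·(-5−16) + 3·(16−(-7/5)) + (19/2)·(-7/5−(-5))) = ½·(-1428/5 + 261/5 + 171/5) = -498/5, so the A-coordinate is (-498/5)/(-166) = 3/5.
[APC] = ½·((37/2)·(-7/5−16) + (68/5)·(16−(-6)) + (19/2)·(-6−(-7/5))) = ½·(-3219/10 + 1496/5 − 437/10) = -166/5, so the B-coordinate is 1/5.
[ABP] = ½·((37/2)·(-5−(-7/5)) + 3·(-7/5−(-6)) + (68/5)·(-6−(-5))) = ½·(-333/5 + 69/5 − 68/5) = -166/5, so the C-coordinate is 1/5.

(3/5, 1/5, 1/5)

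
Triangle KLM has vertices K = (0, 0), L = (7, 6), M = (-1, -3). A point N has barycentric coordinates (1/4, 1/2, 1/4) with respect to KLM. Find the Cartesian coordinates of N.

N = (1/4)·K + (1/2)·L + (1/4)·M.
x-coordinate: (1/4)·0 + (1/2)·7 + (1/4)·(-1) = 13/4.
y-coordinate: (1/4)·0 + (1/2)·6 + (1/4)·(-3) = 9/4.

(13/4, 9/4)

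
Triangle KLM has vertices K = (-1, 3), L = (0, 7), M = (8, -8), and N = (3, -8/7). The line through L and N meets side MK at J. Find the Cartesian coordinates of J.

(7/2, -5/2)

Barycentric coordinates of N with respect to KLM: (3/7, 1/7, 3/7).
On side MK the L-coordinate is zero; dropping N's L-weight 1/7 and renormalizing the remaining 3/7 : 3/7 gives weights 1/2, 1/2 on M, K.
J = (1/2)·(8, -8) + (1/2)·(-1, 3) = (7/2, -5/2).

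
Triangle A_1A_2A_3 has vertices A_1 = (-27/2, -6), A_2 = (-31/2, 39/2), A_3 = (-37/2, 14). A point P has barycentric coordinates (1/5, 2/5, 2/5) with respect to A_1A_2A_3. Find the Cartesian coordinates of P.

P = (1/5)·A_1 + (2/5)·A_2 + (2/5)·A_3.
x-coordinate: (1/5)·(-27/2) + (2/5)·(-31/2) + (2/5)·(-37/2) = -163/10.
y-coordinate: (1/5)·(-6) + (2/5)·(39/2) + (2/5)·14 = 61/5.

(-163/10, 61/5)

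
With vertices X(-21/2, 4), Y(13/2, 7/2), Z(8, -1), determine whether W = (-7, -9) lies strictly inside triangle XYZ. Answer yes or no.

no

Barycentric coordinates of W: (106/101, -892/303, 877/303).
The three coordinates are positive, negative, positive; a point is interior exactly when all three are positive.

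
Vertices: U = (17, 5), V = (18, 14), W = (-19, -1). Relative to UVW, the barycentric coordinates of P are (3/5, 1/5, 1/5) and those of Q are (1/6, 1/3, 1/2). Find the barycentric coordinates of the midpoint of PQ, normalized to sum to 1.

(23/60, 4/15, 7/20)

Since both coordinate triples sum to 1, the midpoint's barycentrics are the componentwise average.
(3/5+1/6)/2 = 23/60; similarly 4/15 and 7/20.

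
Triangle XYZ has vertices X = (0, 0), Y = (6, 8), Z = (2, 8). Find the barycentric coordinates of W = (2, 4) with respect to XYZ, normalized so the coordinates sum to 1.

(1/2, 1/4, 1/4)

Signed area of the reference triangle: [XYZ] = ½·(0·(8−8) + 6·(8−0) + 2·(0−8)) = ½·(0 + 48 − 16) = 16.
[WYZ] = ½·(2·(8−8) + 6·(8−4) + 2·(4−8)) = ½·(0 + 24 − 8) = 8, so the X-coordinate is 8/16 = 1/2.
[XWZ] = ½·(0·(4−8) + 2·(8−0) + 2·(0−4)) = ½·(0 + 16 − 8) = 4, so the Y-coordinate is 1/4.
[XYW] = ½·(0·(8−4) + 6·(4−0) + 2·(0−8)) = ½·(0 + 24 − 16) = 4, so the Z-coordinate is 1/4.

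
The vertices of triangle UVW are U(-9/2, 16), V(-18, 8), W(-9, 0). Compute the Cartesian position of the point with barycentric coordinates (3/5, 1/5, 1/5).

(-81/10, 56/5)

P = (3/5)·U + (1/5)·V + (1/5)·W.
x-coordinate: (3/5)·(-9/2) + (1/5)·(-18) + (1/5)·(-9) = -81/10.
y-coordinate: (3/5)·16 + (1/5)·8 + (1/5)·0 = 56/5.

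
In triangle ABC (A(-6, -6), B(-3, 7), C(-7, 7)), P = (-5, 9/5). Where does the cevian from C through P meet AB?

(-9/2, 1/2)

Barycentric coordinates of P with respect to ABC: (2/5, 2/5, 1/5).
On side AB the C-coordinate is zero; dropping P's C-weight 1/5 and renormalizing the remaining 2/5 : 2/5 gives weights 1/2, 1/2 on A, B.
Q = (1/2)·(-6, -6) + (1/2)·(-3, 7) = (-9/2, 1/2).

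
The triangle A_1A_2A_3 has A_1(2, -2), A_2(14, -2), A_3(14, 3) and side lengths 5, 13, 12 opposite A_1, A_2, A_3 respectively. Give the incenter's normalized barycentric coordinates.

The incenter has barycentric coordinates proportional to the opposite side lengths: (5 : 13 : 12).
Normalizing by 5+13+12 = 30 gives (1/6, 13/30, 2/5).

(1/6, 13/30, 2/5)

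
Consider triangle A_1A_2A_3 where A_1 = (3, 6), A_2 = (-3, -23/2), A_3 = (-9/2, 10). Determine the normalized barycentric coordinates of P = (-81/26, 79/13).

Signed area of the reference triangle: [A_1A_2A_3] = ½·(3·(-23/2−10) + (-3)·(10−6) + (-9/2)·(6−(-23/2))) = ½·(-129/2 − 12 − 315/4) = -621/8.
[PA_2A_3] = ½·((-81/26)·(-23/2−10) + (-3)·(10−(79/13)) + (-9/2)·(79/13−(-23/2))) = ½·(3483/52 − 153/13 − 4113/52) = -621/52, so the A_1-coordinate is (-621/52)/(-621/8) = 2/13.
[A_1PA_3] = ½·(3·(79/13−10) + (-81/26)·(10−6) + (-9/2)·(6−(79/13))) = ½·(-153/13 − 162/13 + 9/26) = -621/52, so the A_2-coordinate is 2/13.
[A_1A_2P] = ½·(3·(-23/2−(79/13)) + (-3)·(79/13−6) + (-81/26)·(6−(-23/2))) = ½·(-1371/26 − 3/13 − 2835/52) = -5589/104, so the A_3-coordinate is 9/13.
Check: 2/13 + 2/13 + 9/13 = 1.

(2/13, 2/13, 9/13)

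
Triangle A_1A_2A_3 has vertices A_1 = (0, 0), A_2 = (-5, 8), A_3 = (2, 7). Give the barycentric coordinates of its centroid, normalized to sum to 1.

The centroid is the average of the vertices, so each weight is 1/3.

(1/3, 1/3, 1/3)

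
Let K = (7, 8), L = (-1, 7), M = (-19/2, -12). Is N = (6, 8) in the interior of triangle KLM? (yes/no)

no

Barycentric coordinates of N: (249/287, 40/287, -2/287).
The three coordinates are positive, positive, negative; a point is interior exactly when all three are positive.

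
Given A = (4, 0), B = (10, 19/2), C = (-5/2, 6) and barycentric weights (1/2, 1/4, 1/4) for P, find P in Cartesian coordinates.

P = (1/2)·A + (1/4)·B + (1/4)·C.
x-coordinate: (1/2)·4 + (1/4)·10 + (1/4)·(-5/2) = 31/8.
y-coordinate: (1/2)·0 + (1/4)·(19/2) + (1/4)·6 = 31/8.

(31/8, 31/8)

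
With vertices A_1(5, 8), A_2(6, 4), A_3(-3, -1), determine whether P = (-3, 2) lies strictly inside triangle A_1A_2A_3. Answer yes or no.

no

Barycentric coordinates of P: (27/41, -24/41, 38/41).
The three coordinates are positive, negative, positive; a point is interior exactly when all three are positive.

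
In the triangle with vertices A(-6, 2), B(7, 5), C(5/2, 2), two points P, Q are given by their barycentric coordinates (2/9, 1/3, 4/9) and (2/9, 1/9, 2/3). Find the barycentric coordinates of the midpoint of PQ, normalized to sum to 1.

Since both coordinate triples sum to 1, the midpoint's barycentrics are the componentwise average.
(2/9+2/9)/2 = 2/9; similarly 2/9 and 5/9.

(2/9, 2/9, 5/9)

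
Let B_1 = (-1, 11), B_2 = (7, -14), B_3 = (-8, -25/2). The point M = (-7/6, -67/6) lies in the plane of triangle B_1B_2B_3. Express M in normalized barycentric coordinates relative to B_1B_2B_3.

(1/12, 5/12, 1/2)

Signed area of the reference triangle: [B_1B_2B_3] = ½·((-1)·(-14−(-25/2)) + 7·(-25/2−11) + (-8)·(11−(-14))) = ½·(3/2 − 329/2 − 200) = -363/2.
[MB_2B_3] = ½·((-7/6)·(-14−(-25/2)) + 7·(-25/2−(-67/6)) + (-8)·(-67/6−(-14))) = ½·(7/4 − 28/3 − 68/3) = -121/8, so the B_1-coordinate is (-121/8)/(-363/2) = 1/12.
[B_1MB_3] = ½·((-1)·(-67/6−(-25/2)) + (-7/6)·(-25/2−11) + (-8)·(11−(-67/6))) = ½·(-4/3 + 329/12 − 532/3) = -605/8, so the B_2-coordinate is 5/12.
[B_1B_2M] = ½·((-1)·(-14−(-67/6)) + 7·(-67/6−11) + (-7/6)·(11−(-14))) = ½·(17/6 − 931/6 − 175/6) = -363/4, so the B_3-coordinate is 1/2.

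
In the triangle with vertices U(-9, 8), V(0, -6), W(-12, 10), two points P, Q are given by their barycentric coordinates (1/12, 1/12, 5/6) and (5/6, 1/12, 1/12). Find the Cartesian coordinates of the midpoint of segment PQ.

(-77/8, 31/4)

Barycentric coordinates of the midpoint are the average: (11/24, 1/12, 11/24).
Converting: (11/24)·U + (1/12)·V + (11/24)·W = (-77/8, 31/4).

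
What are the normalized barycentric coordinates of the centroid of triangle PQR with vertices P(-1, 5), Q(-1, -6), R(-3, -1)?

(1/3, 1/3, 1/3)

The centroid is the average of the vertices, so each weight is 1/3.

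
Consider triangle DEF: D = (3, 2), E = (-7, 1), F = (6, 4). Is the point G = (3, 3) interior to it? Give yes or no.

Barycentric coordinates of G: (4/17, 3/17, 10/17).
The three coordinates are positive, positive, positive; a point is interior exactly when all three are positive.

yes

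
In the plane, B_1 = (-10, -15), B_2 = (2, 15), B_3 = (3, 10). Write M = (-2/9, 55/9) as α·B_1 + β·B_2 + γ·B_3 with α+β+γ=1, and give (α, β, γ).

Signed area of the reference triangle: [B_1B_2B_3] = ½·((-10)·(15−10) + 2·(10−(-15)) + 3·(-15−15)) = ½·(-50 + 50 − 90) = -45.
[MB_2B_3] = ½·((-2/9)·(15−10) + 2·(10−(55/9)) + 3·(55/9−15)) = ½·(-10/9 + 70/9 − 80/3) = -10, so the B_1-coordinate is (-10)/(-45) = 2/9.
[B_1MB_3] = ½·((-10)·(55/9−10) + (-2/9)·(10−(-15)) + 3·(-15−(55/9))) = ½·(350/9 − 50/9 − 190/3) = -15, so the B_2-coordinate is 1/3.
[B_1B_2M] = ½·((-10)·(15−(55/9)) + 2·(55/9−(-15)) + (-2/9)·(-15−15)) = ½·(-800/9 + 380/9 + 20/3) = -20, so the B_3-coordinate is 4/9.
Check: 2/9 + 1/3 + 4/9 = 1.

(2/9, 1/3, 4/9)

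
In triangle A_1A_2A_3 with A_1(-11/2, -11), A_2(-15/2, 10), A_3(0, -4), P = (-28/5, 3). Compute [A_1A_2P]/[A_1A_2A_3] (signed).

1/5

[A_1A_2A_3] = ½·((-11/2)·(10−(-4)) + (-15/2)·(-4−(-11)) + 0·(-11−10)) = ½·(-77 − 105/2 + 0) = -259/4.
[A_1A_2P] = ½·((-11/2)·(10−3) + (-15/2)·(3−(-11)) + (-28/5)·(-11−10)) = ½·(-77/2 − 105 + 588/5) = -259/20, so the ratio is (-259/20)/(-259/4) = 1/5.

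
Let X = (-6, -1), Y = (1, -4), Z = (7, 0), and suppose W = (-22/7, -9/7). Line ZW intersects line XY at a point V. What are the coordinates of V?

(-29/6, -3/2)

Barycentric coordinates of W with respect to XYZ: (5/7, 1/7, 1/7).
On side XY the Z-coordinate is zero; dropping W's Z-weight 1/7 and renormalizing the remaining 5/7 : 1/7 gives weights 5/6, 1/6 on X, Y.
V = (5/6)·(-6, -1) + (1/6)·(1, -4) = (-29/6, -3/2).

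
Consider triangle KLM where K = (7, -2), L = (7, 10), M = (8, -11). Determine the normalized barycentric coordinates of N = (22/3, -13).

Signed area of the reference triangle: [KLM] = ½·(7·(10−(-11)) + 7·(-11−(-2)) + 8·(-2−10)) = ½·(147 − 63 − 96) = -6.
[NLM] = ½·((22/3)·(10−(-11)) + 7·(-11−(-13)) + 8·(-13−10)) = ½·(154 + 14 − 184) = -8, so the K-coordinate is (-8)/(-6) = 4/3.
[KNM] = ½·(7·(-13−(-11)) + (22/3)·(-11−(-2)) + 8·(-2−(-13))) = ½·(-14 − 66 + 88) = 4, so the L-coordinate is -2/3.
[KLN] = ½·(7·(10−(-13)) + 7·(-13−(-2)) + (22/3)·(-2−10)) = ½·(161 − 77 − 88) = -2, so the M-coordinate is 1/3.

(4/3, -2/3, 1/3)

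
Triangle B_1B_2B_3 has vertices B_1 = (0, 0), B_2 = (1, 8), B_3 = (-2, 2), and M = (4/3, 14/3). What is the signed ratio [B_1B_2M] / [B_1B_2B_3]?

-1/3

[B_1B_2B_3] = ½·(0·(8−2) + 1·(2−0) + (-2)·(0−8)) = ½·(0 + 2 + 16) = 9.
[B_1B_2M] = ½·(0·(8−(14/3)) + 1·(14/3−0) + (4/3)·(0−8)) = ½·(0 + 14/3 − 32/3) = -3, so the ratio is (-3)/9 = -1/3.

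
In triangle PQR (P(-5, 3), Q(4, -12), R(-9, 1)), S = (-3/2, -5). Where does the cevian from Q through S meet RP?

(-7, 2)

Barycentric coordinates of S with respect to PQR: (1/4, 1/2, 1/4).
On side RP the Q-coordinate is zero; dropping S's Q-weight 1/2 and renormalizing the remaining 1/4 : 1/4 gives weights 1/2, 1/2 on R, P.
T = (1/2)·(-9, 1) + (1/2)·(-5, 3) = (-7, 2).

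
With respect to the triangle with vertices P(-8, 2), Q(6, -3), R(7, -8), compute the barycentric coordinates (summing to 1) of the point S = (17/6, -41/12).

(1/4, 5/12, 1/3)

Signed area of the reference triangle: [PQR] = ½·((-8)·(-3−(-8)) + 6·(-8−2) + 7·(2−(-3))) = ½·(-40 − 60 + 35) = -65/2.
[SQR] = ½·((17/6)·(-3−(-8)) + 6·(-8−(-41/12)) + 7·(-41/12−(-3))) = ½·(85/6 − 55/2 − 35/12) = -65/8, so the P-coordinate is (-65/8)/(-65/2) = 1/4.
[PSR] = ½·((-8)·(-41/12−(-8)) + (17/6)·(-8−2) + 7·(2−(-41/12))) = ½·(-110/3 − 85/3 + 455/12) = -325/24, so the Q-coordinate is 5/12.
[PQS] = ½·((-8)·(-3−(-41/12)) + 6·(-41/12−2) + (17/6)·(2−(-3))) = ½·(-10/3 − 65/2 + 85/6) = -65/6, so the R-coordinate is 1/3.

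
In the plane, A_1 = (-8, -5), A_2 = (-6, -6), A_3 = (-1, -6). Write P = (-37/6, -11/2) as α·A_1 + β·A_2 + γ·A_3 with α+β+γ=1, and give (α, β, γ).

(1/2, 1/3, 1/6)

Signed area of the reference triangle: [A_1A_2A_3] = ½·((-8)·(-6−(-6)) + (-6)·(-6−(-5)) + (-1)·(-5−(-6))) = ½·(0 + 6 − 1) = 5/2.
[PA_2A_3] = ½·((-37/6)·(-6−(-6)) + (-6)·(-6−(-11/2)) + (-1)·(-11/2−(-6))) = ½·(0 + 3 − 1/2) = 5/4, so the A_1-coordinate is (5/4)/(5/2) = 1/2.
[A_1PA_3] = ½·((-8)·(-11/2−(-6)) + (-37/6)·(-6−(-5)) + (-1)·(-5−(-11/2))) = ½·(-4 + 37/6 − 1/2) = 5/6, so the A_2-coordinate is 1/3.
[A_1A_2P] = ½·((-8)·(-6−(-11/2)) + (-6)·(-11/2−(-5)) + (-37/6)·(-5−(-6))) = ½·(4 + 3 − 37/6) = 5/12, so the A_3-coordinate is 1/6.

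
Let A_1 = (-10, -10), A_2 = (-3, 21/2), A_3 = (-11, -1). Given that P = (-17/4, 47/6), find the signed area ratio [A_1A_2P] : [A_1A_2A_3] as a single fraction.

[A_1A_2A_3] = ½·((-10)·(21/2−(-1)) + (-3)·(-1−(-10)) + (-11)·(-10−(21/2))) = ½·(-115 − 27 + 451/2) = 167/4.
[A_1A_2P] = ½·((-10)·(21/2−(47/6)) + (-3)·(47/6−(-10)) + (-17/4)·(-10−(21/2))) = ½·(-80/3 − 107/2 + 697/8) = 167/48, so the ratio is (167/48)/(167/4) = 1/12.

1/12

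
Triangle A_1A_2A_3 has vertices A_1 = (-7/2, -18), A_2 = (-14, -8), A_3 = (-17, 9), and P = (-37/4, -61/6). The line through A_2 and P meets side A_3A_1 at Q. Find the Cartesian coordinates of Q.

Barycentric coordinates of P with respect to A_1A_2A_3: (1/2, 1/3, 1/6).
On side A_3A_1 the A_2-coordinate is zero; dropping P's A_2-weight 1/3 and renormalizing the remaining 1/6 : 1/2 gives weights 1/4, 3/4 on A_3, A_1.
Q = (1/4)·(-17, 9) + (3/4)·(-7/2, -18) = (-55/8, -45/4).

(-55/8, -45/4)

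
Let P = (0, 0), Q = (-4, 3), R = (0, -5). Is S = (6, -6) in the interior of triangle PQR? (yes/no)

Barycentric coordinates of S: (11/5, -3/2, 3/10).
The three coordinates are positive, negative, positive; a point is interior exactly when all three are positive.

no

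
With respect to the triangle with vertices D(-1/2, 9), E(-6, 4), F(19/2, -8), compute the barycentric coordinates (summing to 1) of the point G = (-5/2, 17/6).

Signed area of the reference triangle: [DEF] = ½·((-1/2)·(4−(-8)) + (-6)·(-8−9) + (19/2)·(9−4)) = ½·(-6 + 102 + 95/2) = 287/4.
[GEF] = ½·((-5/2)·(4−(-8)) + (-6)·(-8−(17/6)) + (19/2)·(17/6−4)) = ½·(-30 + 65 − 133/12) = 287/24, so the D-coordinate is (287/24)/(287/4) = 1/6.
[DGF] = ½·((-1/2)·(17/6−(-8)) + (-5/2)·(-8−9) + (19/2)·(9−(17/6))) = ½·(-65/12 + 85/2 + 703/12) = 287/6, so the E-coordinate is 2/3.
[DEG] = ½·((-1/2)·(4−(17/6)) + (-6)·(17/6−9) + (-5/2)·(9−4)) = ½·(-7/12 + 37 − 25/2) = 287/24, so the F-coordinate is 1/6.

(1/6, 2/3, 1/6)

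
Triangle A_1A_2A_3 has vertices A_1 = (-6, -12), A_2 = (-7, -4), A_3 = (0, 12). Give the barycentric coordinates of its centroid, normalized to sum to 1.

(1/3, 1/3, 1/3)

The centroid is the average of the vertices, so each weight is 1/3.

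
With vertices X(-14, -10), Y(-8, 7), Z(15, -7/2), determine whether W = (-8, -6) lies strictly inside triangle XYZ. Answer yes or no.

yes

Barycentric coordinates of W: (299/454, 77/454, 39/227).
The three coordinates are positive, positive, positive; a point is interior exactly when all three are positive.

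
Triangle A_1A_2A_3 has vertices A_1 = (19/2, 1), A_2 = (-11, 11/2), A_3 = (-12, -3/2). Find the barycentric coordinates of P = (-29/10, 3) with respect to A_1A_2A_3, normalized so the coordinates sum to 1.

Signed area of the reference triangle: [A_1A_2A_3] = ½·((19/2)·(11/2−(-3/2)) + (-11)·(-3/2−1) + (-12)·(1−(11/2))) = ½·(133/2 + 55/2 + 54) = 74.
[PA_2A_3] = ½·((-29/10)·(11/2−(-3/2)) + (-11)·(-3/2−3) + (-12)·(3−(11/2))) = ½·(-203/10 + 99/2 + 30) = 148/5, so the A_1-coordinate is (148/5)/74 = 2/5.
[A_1PA_3] = ½·((19/2)·(3−(-3/2)) + (-29/10)·(-3/2−1) + (-12)·(1−3)) = ½·(171/4 + 29/4 + 24) = 37, so the A_2-coordinate is 1/2.
[A_1A_2P] = ½·((19/2)·(11/2−3) + (-11)·(3−1) + (-29/10)·(1−(11/2))) = ½·(95/4 − 22 + 261/20) = 37/5, so the A_3-coordinate is 1/10.

(2/5, 1/2, 1/10)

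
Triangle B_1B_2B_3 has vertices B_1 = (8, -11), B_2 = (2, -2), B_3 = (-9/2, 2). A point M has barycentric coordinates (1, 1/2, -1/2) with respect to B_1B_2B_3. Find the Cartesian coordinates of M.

M = 1·B_1 + (1/2)·B_2 + (-1/2)·B_3.
x-coordinate: 1·8 + (1/2)·2 + (-1/2)·(-9/2) = 45/4.
y-coordinate: 1·(-11) + (1/2)·(-2) + (-1/2)·2 = -13.

(45/4, -13)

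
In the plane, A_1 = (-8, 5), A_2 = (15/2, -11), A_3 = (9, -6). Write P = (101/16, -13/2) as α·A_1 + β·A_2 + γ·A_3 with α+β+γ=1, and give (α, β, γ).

(1/8, 3/8, 1/2)

Signed area of the reference triangle: [A_1A_2A_3] = ½·((-8)·(-11−(-6)) + (15/2)·(-6−5) + 9·(5−(-11))) = ½·(40 − 165/2 + 144) = 203/4.
[PA_2A_3] = ½·((101/16)·(-11−(-6)) + (15/2)·(-6−(-13/2)) + 9·(-13/2−(-11))) = ½·(-505/16 + 15/4 + 81/2) = 203/32, so the A_1-coordinate is (203/32)/(203/4) = 1/8.
[A_1PA_3] = ½·((-8)·(-13/2−(-6)) + (101/16)·(-6−5) + 9·(5−(-13/2))) = ½·(4 − 1111/16 + 207/2) = 609/32, so the A_2-coordinate is 3/8.
[A_1A_2P] = ½·((-8)·(-11−(-13/2)) + (15/2)·(-13/2−5) + (101/16)·(5−(-11))) = ½·(36 − 345/4 + 101) = 203/8, so the A_3-coordinate is 1/2.
Check: 1/8 + 3/8 + 1/2 = 1.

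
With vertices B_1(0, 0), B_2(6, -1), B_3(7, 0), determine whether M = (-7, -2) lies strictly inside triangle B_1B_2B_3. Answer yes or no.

no

Barycentric coordinates of M: (12/7, 2, -19/7).
The three coordinates are positive, positive, negative; a point is interior exactly when all three are positive.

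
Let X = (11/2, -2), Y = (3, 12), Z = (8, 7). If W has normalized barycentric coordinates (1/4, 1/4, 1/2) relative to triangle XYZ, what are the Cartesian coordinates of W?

(49/8, 6)

W = (1/4)·X + (1/4)·Y + (1/2)·Z.
x-coordinate: (1/4)·(11/2) + (1/4)·3 + (1/2)·8 = 49/8.
y-coordinate: (1/4)·(-2) + (1/4)·12 + (1/2)·7 = 6.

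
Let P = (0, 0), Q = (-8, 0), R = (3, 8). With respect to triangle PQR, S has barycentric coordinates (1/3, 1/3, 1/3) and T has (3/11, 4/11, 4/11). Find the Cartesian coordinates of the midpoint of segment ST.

Barycentric coordinates of the midpoint are the average: (10/33, 23/66, 23/66).
Converting: (10/33)·P + (23/66)·Q + (23/66)·R = (-115/66, 92/33).

(-115/66, 92/33)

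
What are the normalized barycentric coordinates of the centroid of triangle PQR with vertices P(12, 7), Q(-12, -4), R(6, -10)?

The centroid is the average of the vertices, so each weight is 1/3.

(1/3, 1/3, 1/3)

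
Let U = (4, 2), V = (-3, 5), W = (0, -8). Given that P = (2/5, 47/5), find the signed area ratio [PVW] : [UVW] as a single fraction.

[UVW] = ½·(4·(5−(-8)) + (-3)·(-8−2) + 0·(2−5)) = ½·(52 + 30 + 0) = 41.
[PVW] = ½·((2/5)·(5−(-8)) + (-3)·(-8−(47/5)) + 0·(47/5−5)) = ½·(26/5 + 261/5 + 0) = 287/10, so the ratio is (287/10)/41 = 7/10.

7/10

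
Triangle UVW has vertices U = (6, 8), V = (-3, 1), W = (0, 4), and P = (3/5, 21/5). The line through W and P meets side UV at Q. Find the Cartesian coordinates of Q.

Barycentric coordinates of P with respect to UVW: (1/5, 1/5, 3/5).
On side UV the W-coordinate is zero; dropping P's W-weight 3/5 and renormalizing the remaining 1/5 : 1/5 gives weights 1/2, 1/2 on U, V.
Q = (1/2)·(6, 8) + (1/2)·(-3, 1) = (3/2, 9/2).

(3/2, 9/2)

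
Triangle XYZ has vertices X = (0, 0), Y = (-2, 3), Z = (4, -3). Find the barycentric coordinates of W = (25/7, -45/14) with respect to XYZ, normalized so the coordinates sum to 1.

(9/14, -5/14, 5/7)

Signed area of the reference triangle: [XYZ] = ½·(0·(3−(-3)) + (-2)·(-3−0) + 4·(0−3)) = ½·(0 + 6 − 12) = -3.
[WYZ] = ½·((25/7)·(3−(-3)) + (-2)·(-3−(-45/14)) + 4·(-45/14−3)) = ½·(150/7 − 3/7 − 174/7) = -27/14, so the X-coordinate is (-27/14)/(-3) = 9/14.
[XWZ] = ½·(0·(-45/14−(-3)) + (25/7)·(-3−0) + 4·(0−(-45/14))) = ½·(0 − 75/7 + 90/7) = 15/14, so the Y-coordinate is -5/14.
[XYW] = ½·(0·(3−(-45/14)) + (-2)·(-45/14−0) + (25/7)·(0−3)) = ½·(0 + 45/7 − 75/7) = -15/7, so the Z-coordinate is 5/7.
Check: 9/14 − 5/14 + 5/7 = 1.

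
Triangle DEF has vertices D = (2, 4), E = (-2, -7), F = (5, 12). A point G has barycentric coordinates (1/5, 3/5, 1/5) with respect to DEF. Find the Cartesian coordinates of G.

(1/5, -1)

G = (1/5)·D + (3/5)·E + (1/5)·F.
x-coordinate: (1/5)·2 + (3/5)·(-2) + (1/5)·5 = 1/5.
y-coordinate: (1/5)·4 + (3/5)·(-7) + (1/5)·12 = -1.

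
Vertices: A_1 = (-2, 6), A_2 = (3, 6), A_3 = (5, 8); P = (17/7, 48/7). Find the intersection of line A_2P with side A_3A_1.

Barycentric coordinates of P with respect to A_1A_2A_3: (2/7, 2/7, 3/7).
On side A_3A_1 the A_2-coordinate is zero; dropping P's A_2-weight 2/7 and renormalizing the remaining 3/7 : 2/7 gives weights 3/5, 2/5 on A_3, A_1.
Q = (3/5)·(5, 8) + (2/5)·(-2, 6) = (11/5, 36/5).

(11/5, 36/5)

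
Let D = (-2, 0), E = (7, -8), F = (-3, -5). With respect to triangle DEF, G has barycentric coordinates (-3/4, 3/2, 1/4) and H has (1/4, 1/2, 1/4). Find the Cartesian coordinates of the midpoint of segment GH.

(27/4, -37/4)

Barycentric coordinates of the midpoint are the average: (-1/4, 1, 1/4).
Converting: (-1/4)·D + 1·E + (1/4)·F = (27/4, -37/4).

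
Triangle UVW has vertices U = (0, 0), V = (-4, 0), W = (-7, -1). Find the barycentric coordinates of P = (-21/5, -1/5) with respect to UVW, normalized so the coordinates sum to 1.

Signed area of the reference triangle: [UVW] = ½·(0·(0−(-1)) + (-4)·(-1−0) + (-7)·(0−0)) = ½·(0 + 4 + 0) = 2.
[PVW] = ½·((-21/5)·(0−(-1)) + (-4)·(-1−(-1/5)) + (-7)·(-1/5−0)) = ½·(-21/5 + 16/5 + 7/5) = 1/5, so the U-coordinate is (1/5)/2 = 1/10.
[UPW] = ½·(0·(-1/5−(-1)) + (-21/5)·(-1−0) + (-7)·(0−(-1/5))) = ½·(0 + 21/5 − 7/5) = 7/5, so the V-coordinate is 7/10.
[UVP] = ½·(0·(0−(-1/5)) + (-4)·(-1/5−0) + (-21/5)·(0−0)) = ½·(0 + 4/5 + 0) = 2/5, so the W-coordinate is 1/5.
Check: 1/10 + 7/10 + 1/5 = 1.

(1/10, 7/10, 1/5)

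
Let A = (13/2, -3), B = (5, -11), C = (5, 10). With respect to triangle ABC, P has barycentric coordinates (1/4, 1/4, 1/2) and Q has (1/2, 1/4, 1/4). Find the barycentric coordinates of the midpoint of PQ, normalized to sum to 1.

(3/8, 1/4, 3/8)

Since both coordinate triples sum to 1, the midpoint's barycentrics are the componentwise average.
(1/4+1/2)/2 = 3/8; similarly 1/4 and 3/8.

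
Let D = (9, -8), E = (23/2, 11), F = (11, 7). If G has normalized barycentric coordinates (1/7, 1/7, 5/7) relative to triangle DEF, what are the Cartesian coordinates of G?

(151/14, 38/7)

G = (1/7)·D + (1/7)·E + (5/7)·F.
x-coordinate: (1/7)·9 + (1/7)·(23/2) + (5/7)·11 = 151/14.
y-coordinate: (1/7)·(-8) + (1/7)·11 + (5/7)·7 = 38/7.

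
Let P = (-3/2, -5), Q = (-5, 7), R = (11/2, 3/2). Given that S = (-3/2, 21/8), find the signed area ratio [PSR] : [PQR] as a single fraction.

[PQR] = ½·((-3/2)·(7−(3/2)) + (-5)·(3/2−(-5)) + (11/2)·(-5−7)) = ½·(-33/4 − 65/2 − 66) = -427/8.
[PSR] = ½·((-3/2)·(21/8−(3/2)) + (-3/2)·(3/2−(-5)) + (11/2)·(-5−(21/8))) = ½·(-27/16 − 39/4 − 671/16) = -427/16, so the ratio is (-427/16)/(-427/8) = 1/2.

1/2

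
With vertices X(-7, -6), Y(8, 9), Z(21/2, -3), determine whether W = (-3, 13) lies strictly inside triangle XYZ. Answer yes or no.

no

Barycentric coordinates of W: (244/435, 641/435, -30/29).
The three coordinates are positive, positive, negative; a point is interior exactly when all three are positive.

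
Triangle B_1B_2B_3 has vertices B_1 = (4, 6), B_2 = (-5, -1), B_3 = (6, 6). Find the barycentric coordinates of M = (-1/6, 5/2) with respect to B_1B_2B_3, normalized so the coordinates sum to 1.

Signed area of the reference triangle: [B_1B_2B_3] = ½·(4·(-1−6) + (-5)·(6−6) + 6·(6−(-1))) = ½·(-28 + 0 + 42) = 7.
[MB_2B_3] = ½·((-1/6)·(-1−6) + (-5)·(6−(5/2)) + 6·(5/2−(-1))) = ½·(7/6 − 35/2 + 21) = 7/3, so the B_1-coordinate is (7/3)/7 = 1/3.
[B_1MB_3] = ½·(4·(5/2−6) + (-1/6)·(6−6) + 6·(6−(5/2))) = ½·(-14 + 0 + 21) = 7/2, so the B_2-coordinate is 1/2.
[B_1B_2M] = ½·(4·(-1−(5/2)) + (-5)·(5/2−6) + (-1/6)·(6−(-1))) = ½·(-14 + 35/2 − 7/6) = 7/6, so the B_3-coordinate is 1/6.

(1/3, 1/2, 1/6)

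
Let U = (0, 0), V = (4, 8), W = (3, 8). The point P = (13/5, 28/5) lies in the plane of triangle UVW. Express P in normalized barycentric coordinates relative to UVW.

(3/10, 1/2, 1/5)

Signed area of the reference triangle: [UVW] = ½·(0·(8−8) + 4·(8−0) + 3·(0−8)) = ½·(0 + 32 − 24) = 4.
[PVW] = ½·((13/5)·(8−8) + 4·(8−(28/5)) + 3·(28/5−8)) = ½·(0 + 48/5 − 36/5) = 6/5, so the U-coordinate is (6/5)/4 = 3/10.
[UPW] = ½·(0·(28/5−8) + (13/5)·(8−0) + 3·(0−(28/5))) = ½·(0 + 104/5 − 84/5) = 2, so the V-coordinate is 1/2.
[UVP] = ½·(0·(8−(28/5)) + 4·(28/5−0) + (13/5)·(0−8)) = ½·(0 + 112/5 − 104/5) = 4/5, so the W-coordinate is 1/5.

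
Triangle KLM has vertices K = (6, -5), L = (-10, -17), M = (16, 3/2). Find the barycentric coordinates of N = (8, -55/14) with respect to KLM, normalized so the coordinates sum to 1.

Signed area of the reference triangle: [KLM] = ½·(6·(-17−(3/2)) + (-10)·(3/2−(-5)) + 16·(-5−(-17))) = ½·(-111 − 65 + 192) = 8.
[NLM] = ½·(8·(-17−(3/2)) + (-10)·(3/2−(-55/14)) + 16·(-55/14−(-17))) = ½·(-148 − 380/7 + 1464/7) = 24/7, so the K-coordinate is (24/7)/8 = 3/7.
[KNM] = ½·(6·(-55/14−(3/2)) + 8·(3/2−(-5)) + 16·(-5−(-55/14))) = ½·(-228/7 + 52 − 120/7) = 8/7, so the L-coordinate is 1/7.
[KLN] = ½·(6·(-17−(-55/14)) + (-10)·(-55/14−(-5)) + 8·(-5−(-17))) = ½·(-549/7 − 75/7 + 96) = 24/7, so the M-coordinate is 3/7.

(3/7, 1/7, 3/7)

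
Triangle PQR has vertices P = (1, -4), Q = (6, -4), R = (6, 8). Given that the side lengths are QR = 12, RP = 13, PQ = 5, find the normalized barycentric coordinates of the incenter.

The incenter has barycentric coordinates proportional to the opposite side lengths: (12 : 13 : 5).
Normalizing by 12+13+5 = 30 gives (2/5, 13/30, 1/6).

(2/5, 13/30, 1/6)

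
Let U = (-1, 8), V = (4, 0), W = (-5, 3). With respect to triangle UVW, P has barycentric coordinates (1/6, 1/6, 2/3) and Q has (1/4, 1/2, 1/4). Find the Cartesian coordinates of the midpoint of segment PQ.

Barycentric coordinates of the midpoint are the average: (5/24, 1/3, 11/24).
Converting: (5/24)·U + (1/3)·V + (11/24)·W = (-7/6, 73/24).

(-7/6, 73/24)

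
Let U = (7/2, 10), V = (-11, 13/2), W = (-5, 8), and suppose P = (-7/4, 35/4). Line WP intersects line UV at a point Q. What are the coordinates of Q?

(-1/8, 73/8)

Barycentric coordinates of P with respect to UVW: (1/2, 1/6, 1/3).
On side UV the W-coordinate is zero; dropping P's W-weight 1/3 and renormalizing the remaining 1/2 : 1/6 gives weights 3/4, 1/4 on U, V.
Q = (3/4)·(7/2, 10) + (1/4)·(-11, 13/2) = (-1/8, 73/8).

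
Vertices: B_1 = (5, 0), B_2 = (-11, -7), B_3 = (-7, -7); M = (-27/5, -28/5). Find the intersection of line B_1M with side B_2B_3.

(-8, -7)

Barycentric coordinates of M with respect to B_1B_2B_3: (1/5, 1/5, 3/5).
On side B_2B_3 the B_1-coordinate is zero; dropping M's B_1-weight 1/5 and renormalizing the remaining 1/5 : 3/5 gives weights 1/4, 3/4 on B_2, B_3.
N = (1/4)·(-11, -7) + (3/4)·(-7, -7) = (-8, -7).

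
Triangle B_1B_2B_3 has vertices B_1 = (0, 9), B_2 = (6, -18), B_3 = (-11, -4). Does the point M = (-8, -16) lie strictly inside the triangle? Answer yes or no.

no

Barycentric coordinates of M: (-54/125, 57/125, 122/125).
The three coordinates are negative, positive, positive; a point is interior exactly when all three are positive.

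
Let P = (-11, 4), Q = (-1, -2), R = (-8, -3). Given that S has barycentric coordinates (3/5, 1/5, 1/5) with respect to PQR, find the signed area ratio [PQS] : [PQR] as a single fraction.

The signed ratio [PQS]/[PQR] equals the barycentric coordinate of S at vertex R, which is 1/5.

1/5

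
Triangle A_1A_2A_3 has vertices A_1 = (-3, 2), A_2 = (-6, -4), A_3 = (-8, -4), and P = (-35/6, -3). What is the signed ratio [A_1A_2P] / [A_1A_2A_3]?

[A_1A_2A_3] = ½·((-3)·(-4−(-4)) + (-6)·(-4−2) + (-8)·(2−(-4))) = ½·(0 + 36 − 48) = -6.
[A_1A_2P] = ½·((-3)·(-4−(-3)) + (-6)·(-3−2) + (-35/6)·(2−(-4))) = ½·(3 + 30 − 35) = -1, so the ratio is (-1)/(-6) = 1/6.

1/6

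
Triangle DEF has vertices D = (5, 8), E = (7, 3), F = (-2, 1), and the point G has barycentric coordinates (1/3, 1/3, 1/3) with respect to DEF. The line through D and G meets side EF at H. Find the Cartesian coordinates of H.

(5/2, 2)

Line DG meets EF where the D-coordinate vanishes; zeroing G's D-weight and renormalizing leaves E, F-weights 1/3 : 1/3 → (1/2, 1/2).
So H = (1/2)·E + (1/2)·F = (5/2, 2).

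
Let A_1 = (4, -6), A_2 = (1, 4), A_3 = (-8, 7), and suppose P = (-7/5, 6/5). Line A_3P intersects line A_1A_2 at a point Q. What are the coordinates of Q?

Barycentric coordinates of P with respect to A_1A_2A_3: (2/5, 1/5, 2/5).
On side A_1A_2 the A_3-coordinate is zero; dropping P's A_3-weight 2/5 and renormalizing the remaining 2/5 : 1/5 gives weights 2/3, 1/3 on A_1, A_2.
Q = (2/3)·(4, -6) + (1/3)·(1, 4) = (3, -8/3).

(3, -8/3)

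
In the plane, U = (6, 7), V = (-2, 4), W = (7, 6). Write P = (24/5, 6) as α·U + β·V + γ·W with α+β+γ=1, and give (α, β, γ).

Signed area of the reference triangle: [UVW] = ½·(6·(4−6) + (-2)·(6−7) + 7·(7−4)) = ½·(-12 + 2 + 21) = 11/2.
[PVW] = ½·((24/5)·(4−6) + (-2)·(6−6) + 7·(6−4)) = ½·(-48/5 + 0 + 14) = 11/5, so the U-coordinate is (11/5)/(11/2) = 2/5.
[UPW] = ½·(6·(6−6) + (24/5)·(6−7) + 7·(7−6)) = ½·(0 − 24/5 + 7) = 11/10, so the V-coordinate is 1/5.
[UVP] = ½·(6·(4−6) + (-2)·(6−7) + (24/5)·(7−4)) = ½·(-12 + 2 + 72/5) = 11/5, so the W-coordinate is 2/5.
Check: 2/5 + 1/5 + 2/5 = 1.

(2/5, 1/5, 2/5)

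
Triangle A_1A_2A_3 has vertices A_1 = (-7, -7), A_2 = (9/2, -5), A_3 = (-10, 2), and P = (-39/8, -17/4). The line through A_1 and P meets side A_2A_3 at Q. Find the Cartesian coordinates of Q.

Barycentric coordinates of P with respect to A_1A_2A_3: (1/2, 1/4, 1/4).
On side A_2A_3 the A_1-coordinate is zero; dropping P's A_1-weight 1/2 and renormalizing the remaining 1/4 : 1/4 gives weights 1/2, 1/2 on A_2, A_3.
Q = (1/2)·(9/2, -5) + (1/2)·(-10, 2) = (-11/4, -3/2).

(-11/4, -3/2)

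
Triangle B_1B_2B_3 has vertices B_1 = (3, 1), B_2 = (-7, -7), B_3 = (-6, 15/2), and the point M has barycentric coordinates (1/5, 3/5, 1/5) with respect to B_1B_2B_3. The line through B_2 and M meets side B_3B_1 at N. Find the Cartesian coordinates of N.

(-3/2, 17/4)

Line B_2M meets B_3B_1 where the B_2-coordinate vanishes; zeroing M's B_2-weight and renormalizing leaves B_3, B_1-weights 1/5 : 1/5 → (1/2, 1/2).
So N = (1/2)·B_3 + (1/2)·B_1 = (-3/2, 17/4).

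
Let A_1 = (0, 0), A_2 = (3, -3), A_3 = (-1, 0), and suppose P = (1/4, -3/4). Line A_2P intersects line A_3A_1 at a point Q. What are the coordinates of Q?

Barycentric coordinates of P with respect to A_1A_2A_3: (1/4, 1/4, 1/2).
On side A_3A_1 the A_2-coordinate is zero; dropping P's A_2-weight 1/4 and renormalizing the remaining 1/2 : 1/4 gives weights 2/3, 1/3 on A_3, A_1.
Q = (2/3)·(-1, 0) + (1/3)·(0, 0) = (-2/3, 0).

(-2/3, 0)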